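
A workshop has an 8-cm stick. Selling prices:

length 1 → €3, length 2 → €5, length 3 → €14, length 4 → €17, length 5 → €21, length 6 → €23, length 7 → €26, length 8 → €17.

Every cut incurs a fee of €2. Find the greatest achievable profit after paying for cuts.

33

Let net[k] be the best obtainable value from length k. For each k, try every first piece i and keep the best of price[i] + net[k−i] minus the 2 cut fee when i<k.
net[1] = 3
net[2] = 5
net[3] = 14
net[4] = 17
net[5] = 21
net[6] = 26  (first piece 3, then net[3]=14)
net[7] = 29  (first piece 3, then net[4]=17)
net[8] = 33  (first piece 3, then net[5]=21)
One optimal plan: pieces 5 + 3 (1 cut) → €35 − €2 = €33.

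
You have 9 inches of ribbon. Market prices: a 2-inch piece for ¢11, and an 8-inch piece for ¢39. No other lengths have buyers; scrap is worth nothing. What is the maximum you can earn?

Consider every possible first cut. best[k] is the best of p[i]+best[k−i] over all sellable i≤k.
best[1] = 0
best[2] = 11
best[3] = 11
best[4] = 22  (first piece 2, then best[2]=11)
best[5] = 22
best[6] = 33  (first piece 2, then best[4]=22)
best[7] = 33
best[8] = max(11+33, 39+0) = 44
best[9] = max(11+33, 39+0) = 44
One optimal cutting: pieces 2 + 2 + 2 + 2 with 1 inch of scrap → ¢44.

44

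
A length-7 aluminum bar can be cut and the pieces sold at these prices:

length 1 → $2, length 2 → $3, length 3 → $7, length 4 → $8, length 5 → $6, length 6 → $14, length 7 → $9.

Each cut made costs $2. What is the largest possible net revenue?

14

Consider every possible first cut. net[k] is the best of p[i]+net[k−i] over all sellable i≤k, charging 2 whenever i<k.
net[1] = 2
net[2] = max(2+2-2, 3+0) = 3
net[3] = max(2+3-2, 3+2-2, 7+0) = 7
net[4] = max(2+7-2, 3+3-2, 7+2-2, 8+0) = 8
net[5] = max(2+8-2, 3+7-2, 7+3-2, 8+2-2, 6+0) = 8
net[6] = max(2+8-2, 3+8-2, 7+7-2, 8+3-2, 6+2-2, 14+0) = 14
net[7] = max(2+14-2, 3+8-2, 7+8-2, …, 14+2-2, 9+0) = 14
One optimal plan: pieces 6 + 1 (1 cut) → $16 − $2 = $14.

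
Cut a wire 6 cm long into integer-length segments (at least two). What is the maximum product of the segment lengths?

9

Fill m[k] for k=2..6: at each k try every first piece i and multiply by the better of (k−i) uncut or m[k−i].
m[2] = 1*max(1,0) = 1*1 = 1
m[3] = max(1*2, 2*1) = 2
m[4] = max(1*3, 2*2, 3*1) = 4
m[5] = max(1*4, 2*3, 3*2, 4*1) = 6
m[6] = max(1*6, 2*4, 3*3, 4*2, 5*1) = 9
One optimal split: 3 + 3; product 3*3 = 9.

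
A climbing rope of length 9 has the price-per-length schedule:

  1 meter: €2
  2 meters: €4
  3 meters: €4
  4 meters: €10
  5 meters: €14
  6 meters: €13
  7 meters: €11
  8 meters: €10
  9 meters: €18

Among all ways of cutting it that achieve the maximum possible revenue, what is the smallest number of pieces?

2

Let r[k] be the best obtainable value from length k. For each k, try every first piece i and keep the best of price[i] + r[k−i].
r[1] = 2
r[2] = 4  (first piece 1, then r[1]=2)
r[3] = 6  (first piece 1, then r[2]=4)
r[4] = 10
r[5] = 14
r[6] = 16  (first piece 1, then r[5]=14)
r[7] = 18  (first piece 1, then r[6]=16)
r[8] = 20  (first piece 1, then r[7]=18)
r[9] = 24  (first piece 4, then r[5]=14)
Maximum revenue is €24.
Now minimize piece count subject to staying optimal: for each k, pieces[k] = 1 + min over i with p[i]+r[k−i]=r[k] of pieces[k−i].
pieces[6] = 2
pieces[7] = 2
pieces[8] = 2
pieces[9] = 2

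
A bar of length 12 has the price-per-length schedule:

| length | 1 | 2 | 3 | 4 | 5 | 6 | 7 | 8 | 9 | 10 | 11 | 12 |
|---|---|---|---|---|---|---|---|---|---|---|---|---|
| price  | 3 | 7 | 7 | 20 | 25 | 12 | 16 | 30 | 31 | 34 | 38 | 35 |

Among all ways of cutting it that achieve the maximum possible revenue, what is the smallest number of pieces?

Let r[k] be the best obtainable value from length k. For each k, try every first piece i and keep the best of price[i] + r[k−i].
r[1] = 3
r[2] = max(3+3, 7+0) = 7
r[3] = max(3+7, 7+3, 7+0) = 10
r[4] = max(3+10, 7+7, 7+3, 20+0) = 20
r[5] = max(3+20, 7+10, 7+7, 20+3, 25+0) = 25
r[6] = max(3+25, 7+20, 7+10, 20+7, 25+3, 12+0) = 28
r[7] = max(3+28, 7+25, 7+20, …, 12+3, 16+0) = 32
r[8] = max(3+32, 7+28, 7+25, …, 16+3, 30+0) = 40
r[9] = max(3+40, 7+32, 7+28, …, 30+3, 31+0) = 45
r[10] = max(3+45, 7+40, 7+32, …, 31+3, 34+0) = 50
r[11] = max(3+50, 7+45, 7+40, …, 34+3, 38+0) = 53
r[12] = max(3+53, 7+50, 7+45, …, 38+3, 35+0) = 60
Maximum revenue is $60.
Now minimize piece count subject to staying optimal: for each k, pieces[k] = 1 + min over i with p[i]+r[k−i]=r[k] of pieces[k−i].
pieces[9] = 2
pieces[10] = 2
pieces[11] = 3
pieces[12] = 3

3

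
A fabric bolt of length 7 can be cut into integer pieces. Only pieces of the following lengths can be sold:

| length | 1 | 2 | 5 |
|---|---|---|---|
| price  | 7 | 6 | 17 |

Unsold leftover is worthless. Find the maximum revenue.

Build f[k] bottom-up: f[k] = max over allowed piece i of (p[i] + f[k−i]).
f[1] = 7
f[2] = max(7+7, 6+0) = 14
f[3] = max(7+14, 6+7) = 21
f[4] = max(7+21, 6+14) = 28
f[5] = max(7+28, 6+21, 17+0) = 35
f[6] = max(7+35, 6+28, 17+7) = 42
f[7] = max(7+42, 6+35, 17+14) = 49
One optimal cutting: 1 + 1 + 1 + 1 + 1 + 1 + 1 → $49.

49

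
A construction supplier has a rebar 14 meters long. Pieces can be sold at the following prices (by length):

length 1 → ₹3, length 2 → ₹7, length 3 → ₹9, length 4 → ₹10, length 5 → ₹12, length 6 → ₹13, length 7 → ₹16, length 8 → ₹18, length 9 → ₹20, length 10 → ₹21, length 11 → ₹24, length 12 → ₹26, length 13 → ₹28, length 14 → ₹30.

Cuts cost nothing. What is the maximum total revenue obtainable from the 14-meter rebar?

49

Build r[k] bottom-up: r[k] = max over allowed piece i of (p[i] + r[k−i]).
r[1] = 3
r[2] = 7
r[3] = 10  (first piece 1, then r[2]=7)
r[4] = 14  (first piece 2, then r[2]=7)
r[5] = 17  (first piece 1, then r[4]=14)
r[6] = 21  (first piece 2, then r[4]=14)
r[7] = 24  (first piece 1, then r[6]=21)
r[8] = 28  (first piece 2, then r[6]=21)
r[9] = 31  (first piece 1, then r[8]=28)
r[10] = 35  (first piece 2, then r[8]=28)
r[11] = 38  (first piece 1, then r[10]=35)
r[12] = 42  (first piece 2, then r[10]=35)
r[13] = 45  (first piece 1, then r[12]=42)
r[14] = 49  (first piece 2, then r[12]=42)
One optimal cutting: 2 + 2 + 2 + 2 + 2 + 2 + 2 → ₹7 + ₹7 + ₹7 + ₹7 + ₹7 + ₹7 + ₹7 = ₹49.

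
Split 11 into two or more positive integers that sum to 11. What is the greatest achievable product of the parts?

Define g[k] = max over 1≤i<k of i · max(k−i, g[k−i]); the inner max lets the remainder stay uncut if that's better.
Small cases: g[2]=1, g[3]=2, g[4]=4, g[5]=6.
g[6] = max(1*6, 2*4, 3*3, 4*2, 5*1) = 9
g[7] = max(1*9, 2*6, 3*4, 4*3, 5*2, 6*1) = 12
g[8] = max(1*12, 2*9, 3*6, …, 6*2, 7*1) = 18
g[9] = max(1*18, 2*12, 3*9, …, 7*2, 8*1) = 27
g[10] = max(1*27, 2*18, 3*12, …, 8*2, 9*1) = 36
g[11] = max(1*36, 2*27, 3*18, …, 9*2, 10*1) = 54
One optimal split: 3 + 3 + 3 + 2; product 3*3*3*2 = 54.

54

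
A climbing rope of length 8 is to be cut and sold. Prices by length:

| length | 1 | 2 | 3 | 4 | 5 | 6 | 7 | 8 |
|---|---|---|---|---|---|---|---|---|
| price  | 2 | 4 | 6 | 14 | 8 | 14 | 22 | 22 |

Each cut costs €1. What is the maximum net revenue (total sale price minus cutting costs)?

27

Let v[k] be the best obtainable value from length k. For each k, try every first piece i and keep the best of price[i] + v[k−i] minus the 1 cut fee when i<k.
v[1] = 2
v[2] = max(2+2-1, 4+0) = 4
v[3] = max(2+4-1, 4+2-1, 6+0) = 6
v[4] = max(2+6-1, 4+4-1, 6+2-1, 14+0) = 14
v[5] = max(2+14-1, 4+6-1, 6+4-1, 14+2-1, 8+0) = 15
v[6] = max(2+15-1, 4+14-1, 6+6-1, 14+4-1, 8+2-1, 14+0) = 17
v[7] = max(2+17-1, 4+15-1, 6+14-1, …, 14+2-1, 22+0) = 22
v[8] = max(2+22-1, 4+17-1, 6+15-1, …, 22+2-1, 22+0) = 27
One optimal plan: pieces 4 + 4 (1 cut) → €28 − €1 = €27.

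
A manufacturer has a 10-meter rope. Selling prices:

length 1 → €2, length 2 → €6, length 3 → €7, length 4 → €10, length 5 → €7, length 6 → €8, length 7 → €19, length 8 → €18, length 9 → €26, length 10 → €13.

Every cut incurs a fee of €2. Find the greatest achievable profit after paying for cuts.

Consider every possible first cut. v[k] is the best of p[i]+v[k−i] over all sellable i≤k, charging 2 whenever i<k.
v[1] = 2
v[2] = 6
v[3] = 7
v[4] = 10  (first piece 2, then v[2]=6)
v[5] = 11  (first piece 2, then v[3]=7)
v[6] = 14  (first piece 2, then v[4]=10)
v[7] = 19
v[8] = 19  (first piece 1, then v[7]=19)
v[9] = 26
v[10] = 26  (first piece 1, then v[9]=26)
One optimal plan: pieces 9 + 1 (1 cut) → €28 − €2 = €26.

26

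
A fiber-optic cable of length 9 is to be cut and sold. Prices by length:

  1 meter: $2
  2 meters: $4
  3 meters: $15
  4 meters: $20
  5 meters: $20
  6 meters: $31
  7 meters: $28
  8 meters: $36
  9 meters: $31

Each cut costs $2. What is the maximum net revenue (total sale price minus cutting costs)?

Let net[k] be the best obtainable value from length k. For each k, try every first piece i and keep the best of price[i] + net[k−i] minus the 2 cut fee when i<k.
net[1] = 2
net[2] = max(2+2-2, 4+0) = 4
net[3] = max(2+4-2, 4+2-2, 15+0) = 15
net[4] = max(2+15-2, 4+4-2, 15+2-2, 20+0) = 20
net[5] = max(2+20-2, 4+15-2, 15+4-2, 20+2-2, 20+0) = 20
net[6] = max(2+20-2, 4+20-2, 15+15-2, 20+4-2, 20+2-2, 31+0) = 31
net[7] = max(2+31-2, 4+20-2, 15+20-2, …, 31+2-2, 28+0) = 33
net[8] = max(2+33-2, 4+31-2, 15+20-2, …, 28+2-2, 36+0) = 38
net[9] = max(2+38-2, 4+33-2, 15+31-2, …, 36+2-2, 31+0) = 44
One optimal plan: pieces 6 + 3 (1 cut) → $46 − $2 = $44.

44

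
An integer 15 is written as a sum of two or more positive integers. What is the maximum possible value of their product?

243

Fill m[k] for k=2..15: at each k try every first piece i and multiply by the better of (k−i) uncut or m[k−i].
m[2] = 1·max(1,0) = 1·1 = 1
m[3] = max(1·2, 2·1) = 2
m[4] = max(1·3, 2·2, 3·1) = 4
m[5] = max(1·4, 2·3, 3·2, 4·1) = 6
m[6] = max(1·6, 2·4, 3·3, 4·2, 5·1) = 9
m[7] = max(1·9, 2·6, 3·4, 4·3, 5·2, 6·1) = 12
m[8] = max(1·12, 2·9, 3·6, …, 6·2, 7·1) = 18
m[9] = max(1·18, 2·12, 3·9, …, 7·2, 8·1) = 27
m[10] = max(1·27, 2·18, 3·12, …, 8·2, 9·1) = 36
m[11] = max(1·36, 2·27, 3·18, …, 9·2, 10·1) = 54
m[12] = max(1·54, 2·36, 3·27, …, 10·2, 11·1) = 81
m[13] = max(1·81, 2·54, 3·36, …, 11·2, 12·1) = 108
m[14] = max(1·108, 2·81, 3·54, …, 12·2, 13·1) = 162
m[15] = max(1·162, 2·108, 3·81, …, 13·2, 14·1) = 243
One optimal split: 3 + 3 + 3 + 3 + 3; product 3·3·3·3·3 = 243.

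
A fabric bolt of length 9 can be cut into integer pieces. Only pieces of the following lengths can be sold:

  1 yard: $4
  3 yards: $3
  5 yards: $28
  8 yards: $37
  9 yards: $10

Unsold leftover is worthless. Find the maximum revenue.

Let best[k] be the best obtainable value from length k. For each k, try every first piece i and keep the best of price[i] + best[k−i].
best[1] = 4
best[2] = 8  (first piece 1, then best[1]=4)
best[3] = 12  (first piece 1, then best[2]=8)
best[4] = 16  (first piece 1, then best[3]=12)
best[5] = 28
best[6] = 32  (first piece 1, then best[5]=28)
best[7] = 36  (first piece 1, then best[6]=32)
best[8] = 40  (first piece 1, then best[7]=36)
best[9] = 44  (first piece 1, then best[8]=40)
One optimal cutting: 5 + 1 + 1 + 1 + 1 → $44.

44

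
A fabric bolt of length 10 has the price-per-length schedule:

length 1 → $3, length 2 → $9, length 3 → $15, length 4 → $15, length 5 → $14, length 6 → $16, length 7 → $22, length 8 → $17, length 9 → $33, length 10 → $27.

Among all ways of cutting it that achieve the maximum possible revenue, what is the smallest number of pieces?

4

Let r[k] be the best obtainable value from length k. For each k, try every first piece i and keep the best of price[i] + r[k−i].
r[1] = 3
r[2] = 9
r[3] = 15
r[4] = 18  (first piece 1, then r[3]=15)
r[5] = 24  (first piece 2, then r[3]=15)
r[6] = 30  (first piece 3, then r[3]=15)
r[7] = 33  (first piece 1, then r[6]=30)
r[8] = 39  (first piece 2, then r[6]=30)
r[9] = 45  (first piece 3, then r[6]=30)
r[10] = 48  (first piece 1, then r[9]=45)
Maximum revenue is $48.
Now minimize piece count subject to staying optimal: for each k, pieces[k] = 1 + min over i with p[i]+r[k−i]=r[k] of pieces[k−i].
pieces[7] = 3
pieces[8] = 3
pieces[9] = 3
pieces[10] = 4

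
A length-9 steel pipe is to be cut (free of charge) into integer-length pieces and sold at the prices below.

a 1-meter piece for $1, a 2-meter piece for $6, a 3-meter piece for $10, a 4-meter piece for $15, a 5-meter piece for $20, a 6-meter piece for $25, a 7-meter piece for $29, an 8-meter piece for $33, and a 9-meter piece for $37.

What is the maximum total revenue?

Consider every possible first cut. r[k] is the best of p[i]+r[k−i] over all sellable i≤k.
r[1] = 1
r[2] = max(1+1, 6+0) = 6
r[3] = max(1+6, 6+1, 10+0) = 10
r[4] = max(1+10, 6+6, 10+1, 15+0) = 15
r[5] = max(1+15, 6+10, 10+6, 15+1, 20+0) = 20
r[6] = max(1+20, 6+15, 10+10, 15+6, 20+1, 25+0) = 25
r[7] = max(1+25, 6+20, 10+15, …, 25+1, 29+0) = 29
r[8] = max(1+29, 6+25, 10+20, …, 29+1, 33+0) = 33
r[9] = max(1+33, 6+29, 10+25, …, 33+1, 37+0) = 37
Best is to sell the whole 9-meter piece uncut for $37.

37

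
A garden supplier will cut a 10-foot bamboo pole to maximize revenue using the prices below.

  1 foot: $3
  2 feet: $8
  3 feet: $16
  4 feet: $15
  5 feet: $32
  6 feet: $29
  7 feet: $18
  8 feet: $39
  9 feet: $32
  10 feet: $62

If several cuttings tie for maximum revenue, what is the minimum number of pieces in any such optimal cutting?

2

Let r[k] be the best obtainable value from length k. For each k, try every first piece i and keep the best of price[i] + r[k−i].
r[1] = 3
r[2] = 8
r[3] = 16
r[4] = 19  (first piece 1, then r[3]=16)
r[5] = 32
r[6] = 35  (first piece 1, then r[5]=32)
r[7] = 40  (first piece 2, then r[5]=32)
r[8] = 48  (first piece 3, then r[5]=32)
r[9] = 51  (first piece 1, then r[8]=48)
r[10] = 64  (first piece 5, then r[5]=32)
Maximum revenue is $64.
Now minimize piece count subject to staying optimal: for each k, pieces[k] = 1 + min over i with p[i]+r[k−i]=r[k] of pieces[k−i].
pieces[7] = 2
pieces[8] = 2
pieces[9] = 3
pieces[10] = 2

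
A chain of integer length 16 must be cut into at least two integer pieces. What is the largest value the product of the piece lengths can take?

324

Fill m[k] for k=2..16: at each k try every first piece i and multiply by the better of (k−i) uncut or m[k−i].
Small cases: m[2]=1, m[3]=2, m[4]=4, m[5]=6, m[6]=9, m[7]=12, m[8]=18, m[9]=27.
m[10] = 2·max(8,18) = 2·18 = 36
m[11] = 2·max(9,27) = 2·27 = 54
m[12] = 3·max(9,27) = 3·27 = 81
m[13] = 2·max(11,54) = 2·54 = 108
m[14] = 2·max(12,81) = 2·81 = 162
m[15] = 3·max(12,81) = 3·81 = 243
m[16] = 2·max(14,162) = 2·162 = 324
One optimal split: 3 + 3 + 3 + 3 + 2 + 2; product 3·3·3·3·2·2 = 324.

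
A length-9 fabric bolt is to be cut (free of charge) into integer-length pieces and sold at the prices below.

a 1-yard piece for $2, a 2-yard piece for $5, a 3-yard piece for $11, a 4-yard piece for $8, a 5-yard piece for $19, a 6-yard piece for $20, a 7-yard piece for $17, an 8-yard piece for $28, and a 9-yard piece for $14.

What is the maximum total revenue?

33

Consider every possible first cut. v[k] is the best of p[i]+v[k−i] over all sellable i≤k.
v[1] = 2
v[2] = 5
v[3] = 11
v[4] = 13  (first piece 1, then v[3]=11)
v[5] = 19
v[6] = 22  (first piece 3, then v[3]=11)
v[7] = 24  (first piece 1, then v[6]=22)
v[8] = 30  (first piece 3, then v[5]=19)
v[9] = 33  (first piece 3, then v[6]=22)
One optimal cutting: 3 + 3 + 3 → $11 + $11 + $11 = $33.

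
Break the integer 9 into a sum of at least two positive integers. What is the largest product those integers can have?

Fill m[k] for k=2..9: at each k try every first piece i and multiply by the better of (k−i) uncut or m[k−i].
m[2] = 1×max(1,0) = 1×1 = 1
m[3] = max(1×2, 2×1) = 2
m[4] = max(1×3, 2×2, 3×1) = 4
m[5] = max(1×4, 2×3, 3×2, 4×1) = 6
m[6] = max(1×6, 2×4, 3×3, 4×2, 5×1) = 9
m[7] = max(1×9, 2×6, 3×4, 4×3, 5×2, 6×1) = 12
m[8] = max(1×12, 2×9, 3×6, …, 6×2, 7×1) = 18
m[9] = max(1×18, 2×12, 3×9, …, 7×2, 8×1) = 27
One optimal split: 3 + 3 + 3; product 3×3×3 = 27.

27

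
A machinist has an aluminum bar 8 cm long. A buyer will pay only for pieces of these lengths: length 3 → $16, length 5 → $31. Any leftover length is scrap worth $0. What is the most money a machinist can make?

47

Consider every possible first cut. best[k] is the best of p[i]+best[k−i] over all sellable i≤k.
best[1] = 0
best[2] = 0
best[3] = 16
best[4] = 16
best[5] = max(16+0, 31+0) = 31
best[6] = max(16+16, 31+0) = 32
best[7] = max(16+16, 31+0) = 32
best[8] = max(16+31, 31+16) = 47
One optimal cutting: 5 + 3 → $47.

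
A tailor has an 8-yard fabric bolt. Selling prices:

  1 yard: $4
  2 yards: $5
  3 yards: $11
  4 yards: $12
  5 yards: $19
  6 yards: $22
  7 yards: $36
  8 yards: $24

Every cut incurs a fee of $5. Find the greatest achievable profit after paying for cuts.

35

Build net[k] bottom-up: net[k] = max over allowed piece i of (p[i] + net[k−i]) − 5 per cut.
net[1] = 4
net[2] = max(4+4-5, 5+0) = 5
net[3] = max(4+5-5, 5+4-5, 11+0) = 11
net[4] = max(4+11-5, 5+5-5, 11+4-5, 12+0) = 12
net[5] = max(4+12-5, 5+11-5, 11+5-5, 12+4-5, 19+0) = 19
net[6] = max(4+19-5, 5+12-5, 11+11-5, 12+5-5, 19+4-5, 22+0) = 22
net[7] = max(4+22-5, 5+19-5, 11+12-5, …, 22+4-5, 36+0) = 36
net[8] = max(4+36-5, 5+22-5, 11+19-5, …, 36+4-5, 24+0) = 35
One optimal plan: pieces 7 + 1 (1 cut) → $40 − $5 = $35.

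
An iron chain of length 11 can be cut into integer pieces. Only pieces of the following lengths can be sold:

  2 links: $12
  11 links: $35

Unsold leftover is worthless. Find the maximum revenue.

60

Consider every possible first cut. best[k] is the best of p[i]+best[k−i] over all sellable i≤k.
best[1] = 0
best[2] = 12
best[3] = 12
best[4] = 24  (first piece 2, then best[2]=12)
best[5] = 24
best[6] = 36  (first piece 2, then best[4]=24)
best[7] = 36
best[8] = 48  (first piece 2, then best[6]=36)
best[9] = 48
best[10] = 60  (first piece 2, then best[8]=48)
best[11] = 60
One optimal cutting: pieces 2 + 2 + 2 + 2 + 2 with 1 link of scrap → $60.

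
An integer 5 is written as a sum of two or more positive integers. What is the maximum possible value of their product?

6

Define f[k] = max over 1≤i<k of i · max(k−i, f[k−i]); the inner max lets the remainder stay uncut if that's better.
f[2] = 1×max(1,0) = 1×1 = 1
f[3] = max(1×2, 2×1) = 2
f[4] = max(1×3, 2×2, 3×1) = 4
f[5] = max(1×4, 2×3, 3×2, 4×1) = 6
One optimal split: 3 + 2; product 3×2 = 6.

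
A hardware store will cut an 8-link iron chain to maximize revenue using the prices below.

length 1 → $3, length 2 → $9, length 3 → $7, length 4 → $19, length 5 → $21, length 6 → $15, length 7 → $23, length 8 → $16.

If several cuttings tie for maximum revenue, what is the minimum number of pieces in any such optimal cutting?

2

Let r[k] be the best obtainable value from length k. For each k, try every first piece i and keep the best of price[i] + r[k−i].
r[1] = 3
r[2] = 9
r[3] = 12  (first piece 1, then r[2]=9)
r[4] = 19
r[5] = 22  (first piece 1, then r[4]=19)
r[6] = 28  (first piece 2, then r[4]=19)
r[7] = 31  (first piece 1, then r[6]=28)
r[8] = 38  (first piece 4, then r[4]=19)
Maximum revenue is $38.
Now minimize piece count subject to staying optimal: for each k, pieces[k] = 1 + min over i with p[i]+r[k−i]=r[k] of pieces[k−i].
pieces[5] = 2
pieces[6] = 2
pieces[7] = 3
pieces[8] = 2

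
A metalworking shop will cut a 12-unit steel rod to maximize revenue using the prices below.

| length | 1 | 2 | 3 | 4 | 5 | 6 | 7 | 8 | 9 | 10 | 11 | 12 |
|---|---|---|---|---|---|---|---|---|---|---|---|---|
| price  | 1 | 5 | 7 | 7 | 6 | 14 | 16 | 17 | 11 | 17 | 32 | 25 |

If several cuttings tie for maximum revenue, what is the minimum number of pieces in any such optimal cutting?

2

Build r[k] bottom-up: r[k] = max over allowed piece i of (p[i] + r[k−i]).
r[1] = 1
r[2] = 5
r[3] = 7
r[4] = 10  (first piece 2, then r[2]=5)
r[5] = 12  (first piece 2, then r[3]=7)
r[6] = 15  (first piece 2, then r[4]=10)
r[7] = 17  (first piece 2, then r[5]=12)
r[8] = 20  (first piece 2, then r[6]=15)
r[9] = 22  (first piece 2, then r[7]=17)
r[10] = 25  (first piece 2, then r[8]=20)
r[11] = 32
r[12] = 33  (first piece 1, then r[11]=32)
Maximum revenue is $33.
Now minimize piece count subject to staying optimal: for each k, pieces[k] = 1 + min over i with p[i]+r[k−i]=r[k] of pieces[k−i].
pieces[9] = 4
pieces[10] = 5
pieces[11] = 1
pieces[12] = 2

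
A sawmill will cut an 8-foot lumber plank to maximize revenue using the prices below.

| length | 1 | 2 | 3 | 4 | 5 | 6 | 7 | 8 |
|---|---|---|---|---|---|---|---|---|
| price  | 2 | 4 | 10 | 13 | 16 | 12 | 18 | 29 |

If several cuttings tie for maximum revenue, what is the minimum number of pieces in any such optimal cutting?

Build r[k] bottom-up: r[k] = max over allowed piece i of (p[i] + r[k−i]).
r[1] = 2
r[2] = 4  (first piece 1, then r[1]=2)
r[3] = 10
r[4] = 13
r[5] = 16
r[6] = 20  (first piece 3, then r[3]=10)
r[7] = 23  (first piece 3, then r[4]=13)
r[8] = 29
Maximum revenue is $29.
Now minimize piece count subject to staying optimal: for each k, pieces[k] = 1 + min over i with p[i]+r[k−i]=r[k] of pieces[k−i].
pieces[5] = 1
pieces[6] = 2
pieces[7] = 2
pieces[8] = 1

1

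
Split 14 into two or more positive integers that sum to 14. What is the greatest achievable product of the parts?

162

Let g[k] be the best product for length k (with at least one cut). For each first piece i, the rest contributes max(k−i, g[k−i]).
g[2] = 1×max(1,0) = 1×1 = 1
g[3] = 1×max(2,1) = 1×2 = 2
g[4] = 2×max(2,1) = 2×2 = 4
g[5] = 2×max(3,2) = 2×3 = 6
g[6] = 3×max(3,2) = 3×3 = 9
g[7] = 2×max(5,6) = 2×6 = 12
g[8] = 2×max(6,9) = 2×9 = 18
g[9] = 3×max(6,9) = 3×9 = 27
g[10] = 2×max(8,18) = 2×18 = 36
g[11] = 2×max(9,27) = 2×27 = 54
g[12] = 3×max(9,27) = 3×27 = 81
g[13] = 2×max(11,54) = 2×54 = 108
g[14] = 2×max(12,81) = 2×81 = 162
One optimal split: 3 + 3 + 3 + 3 + 2; product 3×3×3×3×2 = 162.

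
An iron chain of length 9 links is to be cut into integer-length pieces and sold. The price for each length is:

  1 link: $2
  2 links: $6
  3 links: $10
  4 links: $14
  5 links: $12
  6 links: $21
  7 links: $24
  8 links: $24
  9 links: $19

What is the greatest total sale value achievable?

31

Build R[k] bottom-up: R[k] = max over allowed piece i of (p[i] + R[k−i]).
R[1] = 2
R[2] = 6
R[3] = 10
R[4] = 14
R[5] = 16  (first piece 1, then R[4]=14)
R[6] = 21
R[7] = 24  (first piece 3, then R[4]=14)
R[8] = 28  (first piece 4, then R[4]=14)
R[9] = 31  (first piece 3, then R[6]=21)
One optimal cutting: 6 + 3 → $21 + $10 = $31.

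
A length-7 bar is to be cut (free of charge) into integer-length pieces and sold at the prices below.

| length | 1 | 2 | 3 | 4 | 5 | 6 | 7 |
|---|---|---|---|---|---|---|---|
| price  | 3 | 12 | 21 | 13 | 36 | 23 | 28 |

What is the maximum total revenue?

Consider every possible first cut. v[k] is the best of p[i]+v[k−i] over all sellable i≤k.
v[1] = 3
v[2] = max(3+3, 12+0) = 12
v[3] = max(3+12, 12+3, 21+0) = 21
v[4] = max(3+21, 12+12, 21+3, 13+0) = 24
v[5] = max(3+24, 12+21, 21+12, 13+3, 36+0) = 36
v[6] = max(3+36, 12+24, 21+21, 13+12, 36+3, 23+0) = 42
v[7] = max(3+42, 12+36, 21+24, …, 23+3, 28+0) = 48
One optimal cutting: 5 + 2 → €36 + €12 = €48.

48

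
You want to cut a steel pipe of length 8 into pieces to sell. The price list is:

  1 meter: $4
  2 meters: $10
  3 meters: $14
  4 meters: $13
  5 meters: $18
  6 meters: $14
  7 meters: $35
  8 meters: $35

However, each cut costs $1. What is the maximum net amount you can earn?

Build r[k] bottom-up: r[k] = max over allowed piece i of (p[i] + r[k−i]) − 1 per cut.
r[1] = 4
r[2] = 10
r[3] = 14
r[4] = 19  (first piece 2, then r[2]=10)
r[5] = 23  (first piece 2, then r[3]=14)
r[6] = 28  (first piece 2, then r[4]=19)
r[7] = 35
r[8] = 38  (first piece 1, then r[7]=35)
One optimal plan: pieces 7 + 1 (1 cut) → $39 − $1 = $38.

38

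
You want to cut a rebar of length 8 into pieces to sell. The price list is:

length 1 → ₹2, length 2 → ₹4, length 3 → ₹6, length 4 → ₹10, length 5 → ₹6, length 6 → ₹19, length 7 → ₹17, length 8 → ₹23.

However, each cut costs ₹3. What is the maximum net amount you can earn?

Build v[k] bottom-up: v[k] = max over allowed piece i of (p[i] + v[k−i]) − 3 per cut.
v[1] = 2
v[2] = max(2+2-3, 4+0) = 4
v[3] = max(2+4-3, 4+2-3, 6+0) = 6
v[4] = max(2+6-3, 4+4-3, 6+2-3, 10+0) = 10
v[5] = max(2+10-3, 4+6-3, 6+4-3, 10+2-3, 6+0) = 9
v[6] = max(2+9-3, 4+10-3, 6+6-3, 10+4-3, 6+2-3, 19+0) = 19
v[7] = max(2+19-3, 4+9-3, 6+10-3, …, 19+2-3, 17+0) = 18
v[8] = max(2+18-3, 4+19-3, 6+9-3, …, 17+2-3, 23+0) = 23
Best is to make no cuts and sell whole for ₹23.

23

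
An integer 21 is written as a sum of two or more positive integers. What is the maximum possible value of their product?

2187

Define f[k] = max over 1≤i<k of i · max(k−i, f[k−i]); the inner max lets the remainder stay uncut if that's better.
Small cases: f[2]=1, f[3]=2, f[4]=4, f[5]=6, f[6]=9, f[7]=12, f[8]=18, f[9]=27, f[10]=36, f[11]=54, f[12]=81, f[13]=108.
f[14] = 2*max(12,81) = 2*81 = 162
f[15] = 3*max(12,81) = 3*81 = 243
f[16] = 2*max(14,162) = 2*162 = 324
f[17] = 2*max(15,243) = 2*243 = 486
f[18] = 3*max(15,243) = 3*243 = 729
f[19] = 2*max(17,486) = 2*486 = 972
f[20] = 2*max(18,729) = 2*729 = 1458
f[21] = 3*max(18,729) = 3*729 = 2187
One optimal split: 3 + 3 + 3 + 3 + 3 + 3 + 3; product 3*3*3*3*3*3*3 = 2187.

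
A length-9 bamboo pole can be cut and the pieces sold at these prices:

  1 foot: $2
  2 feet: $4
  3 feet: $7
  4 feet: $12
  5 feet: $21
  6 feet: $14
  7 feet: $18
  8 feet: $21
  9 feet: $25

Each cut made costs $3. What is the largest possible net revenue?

30

Let net[k] be the best obtainable value from length k. For each k, try every first piece i and keep the best of price[i] + net[k−i] minus the 3 cut fee when i<k.
net[1] = 2
net[2] = 4
net[3] = 7
net[4] = 12
net[5] = 21
net[6] = 20  (first piece 1, then net[5]=21)
net[7] = 22  (first piece 2, then net[5]=21)
net[8] = 25  (first piece 3, then net[5]=21)
net[9] = 30  (first piece 4, then net[5]=21)
One optimal plan: pieces 5 + 4 (1 cut) → $33 − $3 = $30.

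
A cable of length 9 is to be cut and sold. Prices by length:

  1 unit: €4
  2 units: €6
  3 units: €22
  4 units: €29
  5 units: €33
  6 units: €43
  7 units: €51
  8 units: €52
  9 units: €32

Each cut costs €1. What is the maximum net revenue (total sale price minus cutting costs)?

Let r[k] be the best obtainable value from length k. For each k, try every first piece i and keep the best of price[i] + r[k−i] minus the 1 cut fee when i<k.
r[1] = 4
r[2] = max(4+4-1, 6+0) = 7
r[3] = max(4+7-1, 6+4-1, 22+0) = 22
r[4] = max(4+22-1, 6+7-1, 22+4-1, 29+0) = 29
r[5] = max(4+29-1, 6+22-1, 22+7-1, 29+4-1, 33+0) = 33
r[6] = max(4+33-1, 6+29-1, 22+22-1, 29+7-1, 33+4-1, 43+0) = 43
r[7] = max(4+43-1, 6+33-1, 22+29-1, …, 43+4-1, 51+0) = 51
r[8] = max(4+51-1, 6+43-1, 22+33-1, …, 51+4-1, 52+0) = 57
r[9] = max(4+57-1, 6+51-1, 22+43-1, …, 52+4-1, 32+0) = 64
One optimal plan: pieces 3 + 3 + 3 (2 cuts) → €66 − €2 = €64.

64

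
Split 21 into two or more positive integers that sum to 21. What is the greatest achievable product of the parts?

2187

Fill prod[k] for k=2..21: at each k try every first piece i and multiply by the better of (k−i) uncut or prod[k−i].
prod[2] = 1×max(1,0) = 1×1 = 1
prod[3] = max(1×2, 2×1) = 2
prod[4] = max(1×3, 2×2, 3×1) = 4
prod[5] = max(1×4, 2×3, 3×2, 4×1) = 6
prod[6] = max(1×6, 2×4, 3×3, 4×2, 5×1) = 9
prod[7] = max(1×9, 2×6, 3×4, 4×3, 5×2, 6×1) = 12
prod[8] = max(1×12, 2×9, 3×6, …, 6×2, 7×1) = 18
prod[9] = max(1×18, 2×12, 3×9, …, 7×2, 8×1) = 27
prod[10] = max(1×27, 2×18, 3×12, …, 8×2, 9×1) = 36
prod[11] = max(1×36, 2×27, 3×18, …, 9×2, 10×1) = 54
prod[12] = max(1×54, 2×36, 3×27, …, 10×2, 11×1) = 81
prod[13] = max(1×81, 2×54, 3×36, …, 11×2, 12×1) = 108
prod[14] = max(1×108, 2×81, 3×54, …, 12×2, 13×1) = 162
prod[15] = max(1×162, 2×108, 3×81, …, 13×2, 14×1) = 243
prod[16] = max(1×243, 2×162, 3×108, …, 14×2, 15×1) = 324
prod[17] = max(1×324, 2×243, 3×162, …, 15×2, 16×1) = 486
prod[18] = max(1×486, 2×324, 3×243, …, 16×2, 17×1) = 729
prod[19] = max(1×729, 2×486, 3×324, …, 17×2, 18×1) = 972
prod[20] = max(1×972, 2×729, 3×486, …, 18×2, 19×1) = 1458
prod[21] = max(1×1458, 2×972, 3×729, …, 19×2, 20×1) = 2187
One optimal split: 3 + 3 + 3 + 3 + 3 + 3 + 3; product 3×3×3×3×3×3×3 = 2187.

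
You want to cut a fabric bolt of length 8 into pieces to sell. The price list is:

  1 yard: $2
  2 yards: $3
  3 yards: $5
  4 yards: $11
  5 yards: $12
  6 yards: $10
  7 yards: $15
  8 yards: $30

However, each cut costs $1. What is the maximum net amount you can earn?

Build net[k] bottom-up: net[k] = max over allowed piece i of (p[i] + net[k−i]) − 1 per cut.
net[1] = 2
net[2] = 3  (first piece 1, then net[1]=2)
net[3] = 5
net[4] = 11
net[5] = 12  (first piece 1, then net[4]=11)
net[6] = 13  (first piece 1, then net[5]=12)
net[7] = 15  (first piece 3, then net[4]=11)
net[8] = 30
Best is to make no cuts and sell whole for $30.

30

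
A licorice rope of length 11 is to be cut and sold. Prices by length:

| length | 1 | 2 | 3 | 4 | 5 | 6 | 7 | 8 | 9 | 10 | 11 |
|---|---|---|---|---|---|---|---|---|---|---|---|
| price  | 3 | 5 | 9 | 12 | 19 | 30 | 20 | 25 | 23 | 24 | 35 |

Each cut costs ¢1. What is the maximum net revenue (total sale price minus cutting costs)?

Let v[k] be the best obtainable value from length k. For each k, try every first piece i and keep the best of price[i] + v[k−i] minus the 1 cut fee when i<k.
v[1] = 3
v[2] = max(3+3-1, 5+0) = 5
v[3] = max(3+5-1, 5+3-1, 9+0) = 9
v[4] = max(3+9-1, 5+5-1, 9+3-1, 12+0) = 12
v[5] = max(3+12-1, 5+9-1, 9+5-1, 12+3-1, 19+0) = 19
v[6] = max(3+19-1, 5+12-1, 9+9-1, 12+5-1, 19+3-1, 30+0) = 30
v[7] = max(3+30-1, 5+19-1, 9+12-1, …, 30+3-1, 20+0) = 32
v[8] = max(3+32-1, 5+30-1, 9+19-1, …, 20+3-1, 25+0) = 34
v[9] = max(3+34-1, 5+32-1, 9+30-1, …, 25+3-1, 23+0) = 38
v[10] = max(3+38-1, 5+34-1, 9+32-1, …, 23+3-1, 24+0) = 41
v[11] = max(3+41-1, 5+38-1, 9+34-1, …, 24+3-1, 35+0) = 48
One optimal plan: pieces 6 + 5 (1 cut) → ¢49 − ¢1 = ¢48.

48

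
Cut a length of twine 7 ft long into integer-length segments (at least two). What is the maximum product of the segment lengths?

12

Let f[k] be the best product for length k (with at least one cut). For each first piece i, the rest contributes max(k−i, f[k−i]).
f[2] = 1×max(1,0) = 1×1 = 1
f[3] = max(1×2, 2×1) = 2
f[4] = max(1×3, 2×2, 3×1) = 4
f[5] = max(1×4, 2×3, 3×2, 4×1) = 6
f[6] = max(1×6, 2×4, 3×3, 4×2, 5×1) = 9
f[7] = max(1×9, 2×6, 3×4, 4×3, 5×2, 6×1) = 12
One optimal split: 3 + 2 + 2; product 3×2×2 = 12.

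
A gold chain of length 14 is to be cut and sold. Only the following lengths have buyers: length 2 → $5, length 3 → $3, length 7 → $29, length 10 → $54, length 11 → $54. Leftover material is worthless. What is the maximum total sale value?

Let best[k] be the best obtainable value from length k. For each k, try every first piece i and keep the best of price[i] + best[k−i].
best[1] = 0
best[2] = 5
best[3] = max(5+0, 3+0) = 5
best[4] = max(5+5, 3+0) = 10
best[5] = max(5+5, 3+5) = 10
best[6] = max(5+10, 3+5) = 15
best[7] = max(5+10, 3+10, 29+0) = 29
best[8] = max(5+15, 3+10, 29+0) = 29
best[9] = max(5+29, 3+15, 29+5) = 34
best[10] = max(5+29, 3+29, 29+5, 54+0) = 54
best[11] = max(5+34, 3+29, 29+10, 54+0, 54+0) = 54
best[12] = max(5+54, 3+34, 29+10, 54+5, 54+0) = 59
best[13] = max(5+54, 3+54, 29+15, 54+5, 54+5) = 59
best[14] = max(5+59, 3+54, 29+29, 54+10, 54+5) = 64
One optimal cutting: 10 + 2 + 2 → $64.

64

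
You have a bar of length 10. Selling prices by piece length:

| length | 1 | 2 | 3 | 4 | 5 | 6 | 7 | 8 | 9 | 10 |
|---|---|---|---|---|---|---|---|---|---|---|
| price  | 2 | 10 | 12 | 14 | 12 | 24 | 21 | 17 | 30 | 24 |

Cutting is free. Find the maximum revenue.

Consider every possible first cut. R[k] is the best of p[i]+R[k−i] over all sellable i≤k.
R[1] = 2
R[2] = 10
R[3] = 12  (first piece 1, then R[2]=10)
R[4] = 20  (first piece 2, then R[2]=10)
R[5] = 22  (first piece 1, then R[4]=20)
R[6] = 30  (first piece 2, then R[4]=20)
R[7] = 32  (first piece 1, then R[6]=30)
R[8] = 40  (first piece 2, then R[6]=30)
R[9] = 42  (first piece 1, then R[8]=40)
R[10] = 50  (first piece 2, then R[8]=40)
One optimal cutting: 2 + 2 + 2 + 2 + 2 → 10 + 10 + 10 + 10 + 10 = 50.

50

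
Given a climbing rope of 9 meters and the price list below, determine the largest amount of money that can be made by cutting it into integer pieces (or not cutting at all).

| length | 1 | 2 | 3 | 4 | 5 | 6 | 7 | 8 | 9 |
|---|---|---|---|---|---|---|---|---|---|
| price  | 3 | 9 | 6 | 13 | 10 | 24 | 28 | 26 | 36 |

Consider every possible first cut. r[k] is the best of p[i]+r[k−i] over all sellable i≤k.
r[1] = 3
r[2] = 9
r[3] = 12  (first piece 1, then r[2]=9)
r[4] = 18  (first piece 2, then r[2]=9)
r[5] = 21  (first piece 1, then r[4]=18)
r[6] = 27  (first piece 2, then r[4]=18)
r[7] = 30  (first piece 1, then r[6]=27)
r[8] = 36  (first piece 2, then r[6]=27)
r[9] = 39  (first piece 1, then r[8]=36)
One optimal cutting: 2 + 2 + 2 + 2 + 1 → €9 + €9 + €9 + €9 + €3 = €39.

39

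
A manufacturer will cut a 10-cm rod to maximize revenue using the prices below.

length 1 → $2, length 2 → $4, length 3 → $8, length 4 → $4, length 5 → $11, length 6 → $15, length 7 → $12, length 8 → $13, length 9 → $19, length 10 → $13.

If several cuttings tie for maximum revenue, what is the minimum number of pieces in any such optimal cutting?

Build r[k] bottom-up: r[k] = max over allowed piece i of (p[i] + r[k−i]).
r[1] = 2
r[2] = max(2+2, 4+0) = 4
r[3] = max(2+4, 4+2, 8+0) = 8
r[4] = max(2+8, 4+4, 8+2, 4+0) = 10
r[5] = max(2+10, 4+8, 8+4, 4+2, 11+0) = 12
r[6] = max(2+12, 4+10, 8+8, 4+4, 11+2, 15+0) = 16
r[7] = max(2+16, 4+12, 8+10, …, 15+2, 12+0) = 18
r[8] = max(2+18, 4+16, 8+12, …, 12+2, 13+0) = 20
r[9] = max(2+20, 4+18, 8+16, …, 13+2, 19+0) = 24
r[10] = max(2+24, 4+20, 8+18, …, 19+2, 13+0) = 26
Maximum revenue is $26.
Now minimize piece count subject to staying optimal: for each k, pieces[k] = 1 + min over i with p[i]+r[k−i]=r[k] of pieces[k−i].
pieces[7] = 3
pieces[8] = 3
pieces[9] = 3
pieces[10] = 4

4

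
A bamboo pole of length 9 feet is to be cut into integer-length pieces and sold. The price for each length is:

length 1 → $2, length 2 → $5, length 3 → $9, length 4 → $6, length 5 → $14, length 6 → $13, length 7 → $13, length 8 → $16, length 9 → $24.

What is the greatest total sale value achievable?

Consider every possible first cut. best[k] is the best of p[i]+best[k−i] over all sellable i≤k.
best[1] = 2
best[2] = 5
best[3] = 9
best[4] = 11  (first piece 1, then best[3]=9)
best[5] = 14  (first piece 2, then best[3]=9)
best[6] = 18  (first piece 3, then best[3]=9)
best[7] = 20  (first piece 1, then best[6]=18)
best[8] = 23  (first piece 2, then best[6]=18)
best[9] = 27  (first piece 3, then best[6]=18)
One optimal cutting: 3 + 3 + 3 → $9 + $9 + $9 = $27.

27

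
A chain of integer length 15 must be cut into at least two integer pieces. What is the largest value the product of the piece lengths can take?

243

Define g[k] = max over 1≤i<k of i · max(k−i, g[k−i]); the inner max lets the remainder stay uncut if that's better.
g[2] = 1·max(1,0) = 1·1 = 1
g[3] = max(1·2, 2·1) = 2
g[4] = max(1·3, 2·2, 3·1) = 4
g[5] = max(1·4, 2·3, 3·2, 4·1) = 6
g[6] = max(1·6, 2·4, 3·3, 4·2, 5·1) = 9
g[7] = max(1·9, 2·6, 3·4, 4·3, 5·2, 6·1) = 12
g[8] = max(1·12, 2·9, 3·6, …, 6·2, 7·1) = 18
g[9] = max(1·18, 2·12, 3·9, …, 7·2, 8·1) = 27
g[10] = max(1·27, 2·18, 3·12, …, 8·2, 9·1) = 36
g[11] = max(1·36, 2·27, 3·18, …, 9·2, 10·1) = 54
g[12] = max(1·54, 2·36, 3·27, …, 10·2, 11·1) = 81
g[13] = max(1·81, 2·54, 3·36, …, 11·2, 12·1) = 108
g[14] = max(1·108, 2·81, 3·54, …, 12·2, 13·1) = 162
g[15] = max(1·162, 2·108, 3·81, …, 13·2, 14·1) = 243
One optimal split: 3 + 3 + 3 + 3 + 3; product 3·3·3·3·3 = 243.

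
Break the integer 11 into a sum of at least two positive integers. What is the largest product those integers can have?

54

Let P[k] be the best product for length k (with at least one cut). For each first piece i, the rest contributes max(k−i, P[k−i]).
P[2] = 1·max(1,0) = 1·1 = 1
P[3] = max(1·2, 2·1) = 2
P[4] = max(1·3, 2·2, 3·1) = 4
P[5] = max(1·4, 2·3, 3·2, 4·1) = 6
P[6] = max(1·6, 2·4, 3·3, 4·2, 5·1) = 9
P[7] = max(1·9, 2·6, 3·4, 4·3, 5·2, 6·1) = 12
P[8] = max(1·12, 2·9, 3·6, …, 6·2, 7·1) = 18
P[9] = max(1·18, 2·12, 3·9, …, 7·2, 8·1) = 27
P[10] = max(1·27, 2·18, 3·12, …, 8·2, 9·1) = 36
P[11] = max(1·36, 2·27, 3·18, …, 9·2, 10·1) = 54
One optimal split: 3 + 3 + 3 + 2; product 3·3·3·2 = 54.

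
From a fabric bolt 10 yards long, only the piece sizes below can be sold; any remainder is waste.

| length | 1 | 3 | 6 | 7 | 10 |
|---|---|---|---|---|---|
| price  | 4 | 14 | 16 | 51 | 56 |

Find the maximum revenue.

65

Let f[k] be the best obtainable value from length k. For each k, try every first piece i and keep the best of price[i] + f[k−i].
f[1] = 4
f[2] = 8  (first piece 1, then f[1]=4)
f[3] = 14
f[4] = 18  (first piece 1, then f[3]=14)
f[5] = 22  (first piece 1, then f[4]=18)
f[6] = 28  (first piece 3, then f[3]=14)
f[7] = 51
f[8] = 55  (first piece 1, then f[7]=51)
f[9] = 59  (first piece 1, then f[8]=55)
f[10] = 65  (first piece 3, then f[7]=51)
One optimal cutting: 7 + 3 → $65.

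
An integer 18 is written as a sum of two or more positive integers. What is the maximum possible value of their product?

729

Define prod[k] = max over 1≤i<k of i · max(k−i, prod[k−i]); the inner max lets the remainder stay uncut if that's better.
Small cases: prod[2]=1, prod[3]=2, prod[4]=4, prod[5]=6, prod[6]=9, prod[7]=12, prod[8]=18, prod[9]=27, prod[10]=36.
prod[11] = 2·max(9,27) = 2·27 = 54
prod[12] = 3·max(9,27) = 3·27 = 81
prod[13] = 2·max(11,54) = 2·54 = 108
prod[14] = 2·max(12,81) = 2·81 = 162
prod[15] = 3·max(12,81) = 3·81 = 243
prod[16] = 2·max(14,162) = 2·162 = 324
prod[17] = 2·max(15,243) = 2·243 = 486
prod[18] = 3·max(15,243) = 3·243 = 729
One optimal split: 3 + 3 + 3 + 3 + 3 + 3; product 3·3·3·3·3·3 = 729.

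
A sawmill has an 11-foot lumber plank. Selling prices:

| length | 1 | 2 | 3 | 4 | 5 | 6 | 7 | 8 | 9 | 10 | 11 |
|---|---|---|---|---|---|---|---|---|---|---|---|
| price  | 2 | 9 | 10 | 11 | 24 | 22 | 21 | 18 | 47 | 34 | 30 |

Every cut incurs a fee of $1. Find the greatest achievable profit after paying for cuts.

55

Consider every possible first cut. v[k] is the best of p[i]+v[k−i] over all sellable i≤k, charging 1 whenever i<k.
v[1] = 2
v[2] = 9
v[3] = 10  (first piece 1, then v[2]=9)
v[4] = 17  (first piece 2, then v[2]=9)
v[5] = 24
v[6] = 25  (first piece 1, then v[5]=24)
v[7] = 32  (first piece 2, then v[5]=24)
v[8] = 33  (first piece 1, then v[7]=32)
v[9] = 47
v[10] = 48  (first piece 1, then v[9]=47)
v[11] = 55  (first piece 2, then v[9]=47)
One optimal plan: pieces 9 + 2 (1 cut) → $56 − $1 = $55.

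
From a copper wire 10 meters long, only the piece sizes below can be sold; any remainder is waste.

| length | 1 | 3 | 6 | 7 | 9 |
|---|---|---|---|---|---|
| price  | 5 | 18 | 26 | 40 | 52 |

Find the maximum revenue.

59

Consider every possible first cut. f[k] is the best of p[i]+f[k−i] over all sellable i≤k.
f[1] = 5
f[2] = 10  (first piece 1, then f[1]=5)
f[3] = max(5+10, 18+0) = 18
f[4] = max(5+18, 18+5) = 23
f[5] = max(5+23, 18+10) = 28
f[6] = max(5+28, 18+18, 26+0) = 36
f[7] = max(5+36, 18+23, 26+5, 40+0) = 41
f[8] = max(5+41, 18+28, 26+10, 40+5) = 46
f[9] = max(5+46, 18+36, 26+18, 40+10, 52+0) = 54
f[10] = max(5+54, 18+41, 26+23, 40+18, 52+5) = 59
One optimal cutting: 3 + 3 + 3 + 1 → €59.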